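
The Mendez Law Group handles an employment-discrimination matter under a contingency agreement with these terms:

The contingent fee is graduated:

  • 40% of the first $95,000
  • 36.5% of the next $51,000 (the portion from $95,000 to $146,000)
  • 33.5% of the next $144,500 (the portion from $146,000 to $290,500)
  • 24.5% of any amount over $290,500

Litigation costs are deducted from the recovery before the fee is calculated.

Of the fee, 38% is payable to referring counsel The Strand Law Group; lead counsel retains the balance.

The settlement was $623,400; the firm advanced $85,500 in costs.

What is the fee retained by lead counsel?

$102,694.01

Fee base (net of costs): $623,400 − $85,500 = $537,900
First $95,000 at 40% = $38,000.00
Next $51,000 at 36.5% = $18,615.00
Next $144,500 at 33.5% = $48,407.50
Remaining $247,400 at 24.5% = $60,613.00
Fee: $38,000.00 + $18,615.00 + $48,407.50 + $60,613.00 = $165,635.50
Referral share: 38% of $165,635.50 = $62,941.49; lead counsel retains $165,635.50 − $62,941.49 = $102,694.01.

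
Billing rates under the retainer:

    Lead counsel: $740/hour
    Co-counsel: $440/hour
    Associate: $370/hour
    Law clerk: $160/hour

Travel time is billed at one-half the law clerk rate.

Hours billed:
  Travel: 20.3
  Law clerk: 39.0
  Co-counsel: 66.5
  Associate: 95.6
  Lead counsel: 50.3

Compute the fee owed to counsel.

$109,718.00

Lead counsel: 50.3 × $740 = $37,222.00
Co-counsel: 66.5 × $440 = $29,260.00
Associate: 95.6 × $370 = $35,372.00
Law clerk: 39.0 × $160 = $6,240.00
Subtotal: $37,222.00 + $29,260.00 + $35,372.00 + $6,240.00 = $108,094.00
Travel: 20.3 × ($160 ÷ 2) = 20.3 × $80.00 = $1,624.00
Total: $108,094.00 + $1,624.00 = $109,718.00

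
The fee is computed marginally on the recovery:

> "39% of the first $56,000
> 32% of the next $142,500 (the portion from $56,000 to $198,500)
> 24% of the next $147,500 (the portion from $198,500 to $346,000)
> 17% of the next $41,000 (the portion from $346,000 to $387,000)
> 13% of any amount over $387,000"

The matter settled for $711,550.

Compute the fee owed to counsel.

First $56,000 at 39% = $21,840.00
Next $142,500 at 32% = $45,600.00
Next $147,500 at 24% = $35,400.00
Next $41,000 at 17% = $6,970.00
Remaining $324,550 at 13% = $42,191.50
Fee: $21,840.00 + $45,600.00 + $35,400.00 + $6,970.00 + $42,191.50 = $152,001.50

$152,001.50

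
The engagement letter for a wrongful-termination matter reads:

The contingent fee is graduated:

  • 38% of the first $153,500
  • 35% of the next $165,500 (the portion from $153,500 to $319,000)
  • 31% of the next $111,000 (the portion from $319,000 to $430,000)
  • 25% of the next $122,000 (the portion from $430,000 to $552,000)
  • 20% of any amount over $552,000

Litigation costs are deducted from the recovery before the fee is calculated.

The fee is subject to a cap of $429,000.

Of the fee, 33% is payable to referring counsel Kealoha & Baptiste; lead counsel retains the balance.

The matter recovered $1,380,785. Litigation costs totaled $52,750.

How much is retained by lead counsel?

Fee base (net of costs): $1,380,785 − $52,750 = $1,328,035
First $153,500 at 38% = $58,330.00
Next $165,500 at 35% = $57,925.00
Next $111,000 at 31% = $34,410.00
Next $122,000 at 25% = $30,500.00
Remaining $776,035 at 20% = $155,207.00
Fee: $58,330.00 + $57,925.00 + $34,410.00 + $30,500.00 + $155,207.00 = $336,372.00
$336,372.00 is under the $429,000 cap.
Referral share: 33% of $336,372.00 = $111,002.76; lead counsel retains $336,372.00 − $111,002.76 = $225,369.24.

$225,369.24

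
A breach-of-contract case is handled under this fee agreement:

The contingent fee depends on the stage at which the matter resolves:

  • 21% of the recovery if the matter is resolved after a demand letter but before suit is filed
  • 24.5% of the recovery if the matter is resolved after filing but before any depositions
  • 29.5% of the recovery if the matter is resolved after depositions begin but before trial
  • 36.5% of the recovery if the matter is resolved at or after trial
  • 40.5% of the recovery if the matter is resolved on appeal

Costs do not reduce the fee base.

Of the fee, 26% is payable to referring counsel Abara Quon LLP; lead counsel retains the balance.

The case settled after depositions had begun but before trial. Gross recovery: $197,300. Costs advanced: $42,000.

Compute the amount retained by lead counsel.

$43,070.59

Fee base is the gross recovery, $197,300; costs are reimbursed separately.
The matter settled after depositions had begun but before trial, so the 29.5% rate applies.
$197,300 × 29.5% = $58,203.50
Referral share: 26% of $58,203.50 = $15,132.91; lead counsel retains $58,203.50 − $15,132.91 = $43,070.59.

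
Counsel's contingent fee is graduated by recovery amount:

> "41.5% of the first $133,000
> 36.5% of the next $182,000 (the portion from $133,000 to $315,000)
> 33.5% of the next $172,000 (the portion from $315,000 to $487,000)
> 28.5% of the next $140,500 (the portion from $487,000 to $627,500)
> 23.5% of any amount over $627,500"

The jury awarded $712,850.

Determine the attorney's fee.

First $133,000 at 41.5% = $55,195.00
Next $182,000 at 36.5% = $66,430.00
Next $172,000 at 33.5% = $57,620.00
Next $140,500 at 28.5% = $40,042.50
Remaining $85,350 at 23.5% = $20,057.25
Fee: $55,195.00 + $66,430.00 + $57,620.00 + $40,042.50 + $20,057.25 = $239,344.75

$239,344.75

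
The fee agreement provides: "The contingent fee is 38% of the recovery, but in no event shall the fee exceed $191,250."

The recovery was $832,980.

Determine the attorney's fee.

38% of $832,980 = $316,532.40
That exceeds the $191,250 cap, so the fee is capped at $191,250.

$191,250.00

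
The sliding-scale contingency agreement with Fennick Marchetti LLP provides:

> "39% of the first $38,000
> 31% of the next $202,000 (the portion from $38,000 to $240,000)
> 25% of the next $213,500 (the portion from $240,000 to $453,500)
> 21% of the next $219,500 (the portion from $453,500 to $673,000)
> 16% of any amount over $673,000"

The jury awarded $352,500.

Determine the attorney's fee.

First $38,000 at 39% = $14,820.00
Next $202,000 at 31% = $62,620.00
Remaining $112,500 at 25% = $28,125.00
Fee: $14,820.00 + $62,620.00 + $28,125.00 = $105,565.00

$105,565.00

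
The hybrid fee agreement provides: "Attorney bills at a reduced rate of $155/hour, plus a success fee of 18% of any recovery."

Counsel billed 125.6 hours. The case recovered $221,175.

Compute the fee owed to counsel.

$59,279.50

Hourly: 125.6 × $155 = $19,468.00
Success fee: 18% of $221,175 = $39,811.50
Total: $19,468.00 + $39,811.50 = $59,279.50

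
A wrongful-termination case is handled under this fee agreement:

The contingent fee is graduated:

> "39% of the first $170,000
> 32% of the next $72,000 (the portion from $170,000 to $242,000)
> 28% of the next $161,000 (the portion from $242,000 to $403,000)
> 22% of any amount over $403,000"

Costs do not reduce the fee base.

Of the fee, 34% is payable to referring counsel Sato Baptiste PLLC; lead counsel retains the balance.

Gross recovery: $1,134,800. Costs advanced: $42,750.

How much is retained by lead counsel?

$194,974.56

Fee base is the gross recovery, $1,134,800; costs are reimbursed separately.
First $170,000 at 39% = $66,300.00
Next $72,000 at 32% = $23,040.00
Next $161,000 at 28% = $45,080.00
Remaining $731,800 at 22% = $160,996.00
Fee: $66,300.00 + $23,040.00 + $45,080.00 + $160,996.00 = $295,416.00
Referral share: 34% of $295,416.00 = $100,441.44; lead counsel retains $295,416.00 − $100,441.44 = $194,974.56.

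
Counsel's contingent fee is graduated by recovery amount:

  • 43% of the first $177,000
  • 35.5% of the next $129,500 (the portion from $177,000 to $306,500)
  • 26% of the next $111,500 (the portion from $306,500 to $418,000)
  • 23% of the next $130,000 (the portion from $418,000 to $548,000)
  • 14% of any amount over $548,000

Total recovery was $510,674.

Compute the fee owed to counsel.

$172,387.52

First $177,000 at 43% = $76,110.00
Next $129,500 at 35.5% = $45,972.50
Next $111,500 at 26% = $28,990.00
Remaining $92,674 at 23% = $21,315.02
Fee: $76,110.00 + $45,972.50 + $28,990.00 + $21,315.02 = $172,387.52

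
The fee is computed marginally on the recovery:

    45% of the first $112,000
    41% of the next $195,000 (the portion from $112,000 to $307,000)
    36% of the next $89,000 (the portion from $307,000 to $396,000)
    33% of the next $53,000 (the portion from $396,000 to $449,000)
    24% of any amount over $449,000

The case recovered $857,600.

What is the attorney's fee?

$277,944.00

First $112,000 at 45% = $50,400.00
Next $195,000 at 41% = $79,950.00
Next $89,000 at 36% = $32,040.00
Next $53,000 at 33% = $17,490.00
Remaining $408,600 at 24% = $98,064.00
Fee: $50,400.00 + $79,950.00 + $32,040.00 + $17,490.00 + $98,064.00 = $277,944.00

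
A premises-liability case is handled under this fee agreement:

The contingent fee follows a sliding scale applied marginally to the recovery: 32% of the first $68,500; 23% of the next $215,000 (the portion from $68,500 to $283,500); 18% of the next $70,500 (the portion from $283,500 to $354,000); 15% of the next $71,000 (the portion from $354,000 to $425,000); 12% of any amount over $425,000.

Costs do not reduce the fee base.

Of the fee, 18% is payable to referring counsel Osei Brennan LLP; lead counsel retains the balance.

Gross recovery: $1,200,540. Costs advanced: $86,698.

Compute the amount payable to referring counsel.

$33,799.46

Fee base is the gross recovery, $1,200,540; costs are reimbursed separately.
First $68,500 at 32% = $21,920.00
Next $215,000 at 23% = $49,450.00
Next $70,500 at 18% = $12,690.00
Next $71,000 at 15% = $10,650.00
Remaining $775,540 at 12% = $93,064.80
Fee: $21,920.00 + $49,450.00 + $12,690.00 + $10,650.00 + $93,064.80 = $187,774.80
Referral share: 18% of $187,774.80 = $33,799.46; lead counsel retains $187,774.80 − $33,799.46 = $153,975.34.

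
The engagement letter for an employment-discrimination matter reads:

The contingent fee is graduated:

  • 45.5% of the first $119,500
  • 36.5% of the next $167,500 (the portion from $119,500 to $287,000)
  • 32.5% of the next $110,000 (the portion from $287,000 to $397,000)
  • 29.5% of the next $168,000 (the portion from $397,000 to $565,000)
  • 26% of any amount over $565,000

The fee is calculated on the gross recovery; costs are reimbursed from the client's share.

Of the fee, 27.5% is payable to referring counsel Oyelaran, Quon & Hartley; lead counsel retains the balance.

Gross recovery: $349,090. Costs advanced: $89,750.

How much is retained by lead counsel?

$98,374.71

Fee base is the gross recovery, $349,090; costs are reimbursed separately.
First $119,500 at 45.5% = $54,372.50
Next $167,500 at 36.5% = $61,137.50
Remaining $62,090 at 32.5% = $20,179.25
Fee: $54,372.50 + $61,137.50 + $20,179.25 = $135,689.25
Referral share: 27.5% of $135,689.25 = $37,314.54; lead counsel retains $135,689.25 − $37,314.54 = $98,374.71.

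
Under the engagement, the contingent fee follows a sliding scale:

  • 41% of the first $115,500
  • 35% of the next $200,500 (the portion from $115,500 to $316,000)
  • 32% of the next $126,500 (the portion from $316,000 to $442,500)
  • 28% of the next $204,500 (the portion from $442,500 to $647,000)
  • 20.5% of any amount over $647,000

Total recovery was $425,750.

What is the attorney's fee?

$152,650.00

First $115,500 at 41% = $47,355.00
Next $200,500 at 35% = $70,175.00
Remaining $109,750 at 32% = $35,120.00
Fee: $47,355.00 + $70,175.00 + $35,120.00 = $152,650.00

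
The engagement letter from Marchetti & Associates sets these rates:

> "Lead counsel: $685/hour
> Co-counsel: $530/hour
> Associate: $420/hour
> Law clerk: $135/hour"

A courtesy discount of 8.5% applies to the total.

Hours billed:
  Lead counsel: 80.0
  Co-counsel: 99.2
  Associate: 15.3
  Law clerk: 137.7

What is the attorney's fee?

$121,138.22

Lead counsel: 80.0 × $685 = $54,800.00
Co-counsel: 99.2 × $530 = $52,576.00
Associate: 15.3 × $420 = $6,426.00
Law clerk: 137.7 × $135 = $18,589.50
Subtotal: $132,391.50
Less 8.5% discount: −$11,253.28
Total: $132,391.50 − $11,253.28 = $121,138.22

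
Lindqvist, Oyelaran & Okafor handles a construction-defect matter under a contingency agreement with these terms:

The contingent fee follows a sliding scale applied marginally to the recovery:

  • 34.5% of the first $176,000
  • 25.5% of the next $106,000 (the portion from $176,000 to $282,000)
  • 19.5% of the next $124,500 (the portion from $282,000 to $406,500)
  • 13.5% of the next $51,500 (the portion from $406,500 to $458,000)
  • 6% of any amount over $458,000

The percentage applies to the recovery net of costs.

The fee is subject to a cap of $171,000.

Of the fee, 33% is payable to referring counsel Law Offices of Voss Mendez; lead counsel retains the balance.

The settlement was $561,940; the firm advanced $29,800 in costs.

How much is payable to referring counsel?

$40,731.37

Fee base (net of costs): $561,940 − $29,800 = $532,140
First $176,000 at 34.5% = $60,720.00
Next $106,000 at 25.5% = $27,030.00
Next $124,500 at 19.5% = $24,277.50
Next $51,500 at 13.5% = $6,952.50
Remaining $74,140 at 6% = $4,448.40
Fee: $60,720.00 + $27,030.00 + $24,277.50 + $6,952.50 + $4,448.40 = $123,428.40
$123,428.40 is under the $171,000 cap.
Referral share: 33% of $123,428.40 = $40,731.37; lead counsel retains $123,428.40 − $40,731.37 = $82,697.03.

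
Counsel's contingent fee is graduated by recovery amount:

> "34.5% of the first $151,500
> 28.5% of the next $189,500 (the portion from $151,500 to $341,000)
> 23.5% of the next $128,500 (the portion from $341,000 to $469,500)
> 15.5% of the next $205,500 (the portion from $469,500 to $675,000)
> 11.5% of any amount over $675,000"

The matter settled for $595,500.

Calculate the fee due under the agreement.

First $151,500 at 34.5% = $52,267.50
Next $189,500 at 28.5% = $54,007.50
Next $128,500 at 23.5% = $30,197.50
Remaining $126,000 at 15.5% = $19,530.00
Fee: $52,267.50 + $54,007.50 + $30,197.50 + $19,530.00 = $156,002.50

$156,002.50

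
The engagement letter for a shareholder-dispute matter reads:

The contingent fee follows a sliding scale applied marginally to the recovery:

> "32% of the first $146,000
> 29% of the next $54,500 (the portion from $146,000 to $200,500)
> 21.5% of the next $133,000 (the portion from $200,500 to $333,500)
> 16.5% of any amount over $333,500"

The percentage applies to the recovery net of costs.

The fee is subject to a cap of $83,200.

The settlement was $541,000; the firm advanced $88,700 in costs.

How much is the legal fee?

$83,200.00

Fee base (net of costs): $541,000 − $88,700 = $452,300
First $146,000 at 32% = $46,720.00
Next $54,500 at 29% = $15,805.00
Next $133,000 at 21.5% = $28,595.00
Remaining $118,800 at 16.5% = $19,602.00
Fee: $46,720.00 + $15,805.00 + $28,595.00 + $19,602.00 = $110,722.00
$110,722.00 exceeds the $83,200 cap, so the fee is capped at $83,200.00.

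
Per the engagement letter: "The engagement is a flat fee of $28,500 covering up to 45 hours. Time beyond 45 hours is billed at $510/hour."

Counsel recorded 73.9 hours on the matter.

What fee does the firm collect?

Flat fee: $28,500.00
Excess hours: 73.9 − 45 = 28.9
Overrun: 28.9 × $510 = $14,739.00
Total: $28,500.00 + $14,739.00 = $43,239.00

$43,239.00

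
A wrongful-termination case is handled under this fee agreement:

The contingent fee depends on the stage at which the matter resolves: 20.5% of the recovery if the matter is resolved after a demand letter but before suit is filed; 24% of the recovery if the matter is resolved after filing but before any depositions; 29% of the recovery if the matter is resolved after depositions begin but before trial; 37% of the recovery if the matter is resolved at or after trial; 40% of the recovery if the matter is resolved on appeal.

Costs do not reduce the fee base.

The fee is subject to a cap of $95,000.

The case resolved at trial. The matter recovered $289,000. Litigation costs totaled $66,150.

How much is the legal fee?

$95,000.00

Fee base is the gross recovery, $289,000; costs are reimbursed separately.
The matter resolved at trial, so the 37% rate applies.
$289,000 × 37% = $106,930.00
$106,930.00 exceeds the $95,000 cap, so the fee is capped at $95,000.00.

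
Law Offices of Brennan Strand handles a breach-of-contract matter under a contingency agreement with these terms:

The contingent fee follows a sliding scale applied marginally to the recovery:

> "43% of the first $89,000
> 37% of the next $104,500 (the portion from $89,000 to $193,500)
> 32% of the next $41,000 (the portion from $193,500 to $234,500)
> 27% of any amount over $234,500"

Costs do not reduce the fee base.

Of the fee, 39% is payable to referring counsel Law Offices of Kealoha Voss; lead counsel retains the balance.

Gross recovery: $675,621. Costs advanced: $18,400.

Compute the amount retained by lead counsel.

Fee base is the gross recovery, $675,621; costs are reimbursed separately.
First $89,000 at 43% = $38,270.00
Next $104,500 at 37% = $38,665.00
Next $41,000 at 32% = $13,120.00
Remaining $441,121 at 27% = $119,102.67
Fee: $38,270.00 + $38,665.00 + $13,120.00 + $119,102.67 = $209,157.67
Referral share: 39% of $209,157.67 = $81,571.49; lead counsel retains $209,157.67 − $81,571.49 = $127,586.18.

$127,586.18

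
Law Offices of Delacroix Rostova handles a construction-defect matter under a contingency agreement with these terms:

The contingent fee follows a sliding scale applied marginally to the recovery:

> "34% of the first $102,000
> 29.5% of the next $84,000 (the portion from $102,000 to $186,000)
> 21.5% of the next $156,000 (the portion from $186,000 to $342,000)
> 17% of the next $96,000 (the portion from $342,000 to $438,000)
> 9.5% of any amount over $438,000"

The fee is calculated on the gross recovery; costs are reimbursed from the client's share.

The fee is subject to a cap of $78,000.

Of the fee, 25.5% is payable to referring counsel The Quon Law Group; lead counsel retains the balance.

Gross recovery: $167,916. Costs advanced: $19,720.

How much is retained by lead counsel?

Fee base is the gross recovery, $167,916; costs are reimbursed separately.
First $102,000 at 34% = $34,680.00
Remaining $65,916 at 29.5% = $19,445.22
Fee: $34,680.00 + $19,445.22 = $54,125.22
$54,125.22 is under the $78,000 cap.
Referral share: 25.5% of $54,125.22 = $13,801.93; lead counsel retains $54,125.22 − $13,801.93 = $40,323.29.

$40,323.29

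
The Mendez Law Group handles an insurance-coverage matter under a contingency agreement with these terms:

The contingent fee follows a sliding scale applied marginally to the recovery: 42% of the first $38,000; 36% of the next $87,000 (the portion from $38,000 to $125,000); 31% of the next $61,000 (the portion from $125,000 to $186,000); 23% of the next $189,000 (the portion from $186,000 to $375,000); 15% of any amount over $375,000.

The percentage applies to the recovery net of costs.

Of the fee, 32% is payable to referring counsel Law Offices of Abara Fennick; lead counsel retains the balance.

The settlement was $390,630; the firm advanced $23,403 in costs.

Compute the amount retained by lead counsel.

Fee base (net of costs): $390,630 − $23,403 = $367,227
First $38,000 at 42% = $15,960.00
Next $87,000 at 36% = $31,320.00
Next $61,000 at 31% = $18,910.00
Remaining $181,227 at 23% = $41,682.21
Fee: $15,960.00 + $31,320.00 + $18,910.00 + $41,682.21 = $107,872.21
Referral share: 32% of $107,872.21 = $34,519.11; lead counsel retains $107,872.21 − $34,519.11 = $73,353.10.

$73,353.10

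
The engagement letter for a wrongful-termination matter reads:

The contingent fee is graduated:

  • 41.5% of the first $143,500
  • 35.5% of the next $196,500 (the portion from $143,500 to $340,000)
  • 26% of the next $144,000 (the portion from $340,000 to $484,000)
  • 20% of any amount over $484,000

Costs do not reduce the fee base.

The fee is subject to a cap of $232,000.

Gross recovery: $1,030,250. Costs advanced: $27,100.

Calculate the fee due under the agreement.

$232,000.00

Fee base is the gross recovery, $1,030,250; costs are reimbursed separately.
First $143,500 at 41.5% = $59,552.50
Next $196,500 at 35.5% = $69,757.50
Next $144,000 at 26% = $37,440.00
Remaining $546,250 at 20% = $109,250.00
Fee: $59,552.50 + $69,757.50 + $37,440.00 + $109,250.00 = $276,000.00
$276,000.00 exceeds the $232,000 cap, so the fee is capped at $232,000.00.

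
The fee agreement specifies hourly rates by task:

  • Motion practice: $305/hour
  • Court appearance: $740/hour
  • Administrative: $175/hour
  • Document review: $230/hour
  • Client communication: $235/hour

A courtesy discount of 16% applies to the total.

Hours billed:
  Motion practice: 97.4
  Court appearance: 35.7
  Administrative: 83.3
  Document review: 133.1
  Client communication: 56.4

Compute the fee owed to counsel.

Motion practice: 97.4 × $305 = $29,707.00
Court appearance: 35.7 × $740 = $26,418.00
Administrative: 83.3 × $175 = $14,577.50
Document review: 133.1 × $230 = $30,613.00
Client communication: 56.4 × $235 = $13,254.00
Subtotal: $114,569.50
Less 16% discount: −$18,331.12
Total: $114,569.50 − $18,331.12 = $96,238.38

$96,238.38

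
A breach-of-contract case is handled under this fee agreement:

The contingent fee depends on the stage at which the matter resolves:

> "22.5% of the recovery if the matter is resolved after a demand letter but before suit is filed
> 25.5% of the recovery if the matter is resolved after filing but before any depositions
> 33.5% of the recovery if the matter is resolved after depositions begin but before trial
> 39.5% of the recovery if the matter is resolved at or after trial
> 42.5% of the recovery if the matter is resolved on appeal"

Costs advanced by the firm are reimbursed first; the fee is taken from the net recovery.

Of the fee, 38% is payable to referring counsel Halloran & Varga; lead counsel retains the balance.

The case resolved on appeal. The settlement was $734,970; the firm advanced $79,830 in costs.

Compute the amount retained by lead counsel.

Fee base (net of costs): $734,970 − $79,830 = $655,140
The matter resolved on appeal, so the 42.5% rate applies.
$655,140 × 42.5% = $278,434.50
Referral share: 38% of $278,434.50 = $105,805.11; lead counsel retains $278,434.50 − $105,805.11 = $172,629.39.

$172,629.39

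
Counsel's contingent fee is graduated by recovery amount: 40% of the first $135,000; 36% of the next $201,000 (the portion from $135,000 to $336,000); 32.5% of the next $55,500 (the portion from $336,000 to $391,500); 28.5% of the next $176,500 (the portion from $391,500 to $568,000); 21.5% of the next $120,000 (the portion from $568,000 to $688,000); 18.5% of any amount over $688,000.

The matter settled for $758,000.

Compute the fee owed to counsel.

$233,450.00

First $135,000 at 40% = $54,000.00
Next $201,000 at 36% = $72,360.00
Next $55,500 at 32.5% = $18,037.50
Next $176,500 at 28.5% = $50,302.50
Next $120,000 at 21.5% = $25,800.00
Remaining $70,000 at 18.5% = $12,950.00
Fee: $54,000.00 + $72,360.00 + $18,037.50 + $50,302.50 + $25,800.00 + $12,950.00 = $233,450.00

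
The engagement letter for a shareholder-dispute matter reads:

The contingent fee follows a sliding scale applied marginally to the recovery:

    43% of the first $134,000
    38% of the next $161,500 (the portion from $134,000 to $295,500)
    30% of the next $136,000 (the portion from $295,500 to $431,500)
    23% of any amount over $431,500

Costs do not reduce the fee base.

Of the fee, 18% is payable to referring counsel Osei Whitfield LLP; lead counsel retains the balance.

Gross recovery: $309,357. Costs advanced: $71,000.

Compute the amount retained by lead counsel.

$100,980.62

Fee base is the gross recovery, $309,357; costs are reimbursed separately.
First $134,000 at 43% = $57,620.00
Next $161,500 at 38% = $61,370.00
Remaining $13,857 at 30% = $4,157.10
Fee: $57,620.00 + $61,370.00 + $4,157.10 = $123,147.10
Referral share: 18% of $123,147.10 = $22,166.48; lead counsel retains $123,147.10 − $22,166.48 = $100,980.62.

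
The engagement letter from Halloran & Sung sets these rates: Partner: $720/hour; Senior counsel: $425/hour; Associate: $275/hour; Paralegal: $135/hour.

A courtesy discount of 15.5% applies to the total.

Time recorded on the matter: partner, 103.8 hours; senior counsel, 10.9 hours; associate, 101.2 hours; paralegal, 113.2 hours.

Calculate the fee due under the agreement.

$103,496.02

Partner: 103.8 × $720 = $74,736.00
Senior counsel: 10.9 × $425 = $4,632.50
Associate: 101.2 × $275 = $27,830.00
Paralegal: 113.2 × $135 = $15,282.00
Subtotal: $122,480.50
Less 15.5% discount: −$18,984.48
Total: $122,480.50 − $18,984.48 = $103,496.02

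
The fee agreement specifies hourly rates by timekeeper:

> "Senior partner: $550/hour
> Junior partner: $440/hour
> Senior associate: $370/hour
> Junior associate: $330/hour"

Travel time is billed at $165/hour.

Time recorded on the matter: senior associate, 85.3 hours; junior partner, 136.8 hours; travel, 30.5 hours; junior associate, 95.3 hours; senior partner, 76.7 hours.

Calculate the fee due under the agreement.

$170,419.50

Senior partner: 76.7 × $550 = $42,185.00
Junior partner: 136.8 × $440 = $60,192.00
Senior associate: 85.3 × $370 = $31,561.00
Junior associate: 95.3 × $330 = $31,449.00
Subtotal: $42,185.00 + $60,192.00 + $31,561.00 + $31,449.00 = $165,387.00
Travel: 30.5 × $165 = $5,032.50
Total: $165,387.00 + $5,032.50 = $170,419.50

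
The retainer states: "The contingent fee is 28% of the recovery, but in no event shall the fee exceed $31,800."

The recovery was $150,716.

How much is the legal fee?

$31,800.00

28% of $150,716 = $42,200.48
That exceeds the $31,800 cap, so the fee is capped at $31,800.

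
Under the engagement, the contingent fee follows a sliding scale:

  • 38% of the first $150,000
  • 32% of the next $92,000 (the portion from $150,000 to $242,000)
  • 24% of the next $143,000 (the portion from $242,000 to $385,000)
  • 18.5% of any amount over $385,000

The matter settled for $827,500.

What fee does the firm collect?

First $150,000 at 38% = $57,000.00
Next $92,000 at 32% = $29,440.00
Next $143,000 at 24% = $34,320.00
Remaining $442,500 at 18.5% = $81,862.50
Fee: $57,000.00 + $29,440.00 + $34,320.00 + $81,862.50 = $202,622.50

$202,622.50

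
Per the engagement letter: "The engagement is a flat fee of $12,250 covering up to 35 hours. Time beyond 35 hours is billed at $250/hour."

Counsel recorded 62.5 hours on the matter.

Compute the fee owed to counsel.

Flat fee: $12,250.00
Excess hours: 62.5 − 35 = 27.5
Overrun: 27.5 × $250 = $6,875.00
Total: $12,250.00 + $6,875.00 = $19,125.00

$19,125.00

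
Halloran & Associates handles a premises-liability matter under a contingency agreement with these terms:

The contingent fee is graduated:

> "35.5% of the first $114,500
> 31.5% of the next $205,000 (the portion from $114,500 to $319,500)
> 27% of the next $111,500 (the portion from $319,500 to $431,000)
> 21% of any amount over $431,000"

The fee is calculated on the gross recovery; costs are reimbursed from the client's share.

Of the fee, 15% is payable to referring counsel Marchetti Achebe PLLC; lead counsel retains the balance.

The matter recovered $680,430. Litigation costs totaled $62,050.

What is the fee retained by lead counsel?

$159,551.63

Fee base is the gross recovery, $680,430; costs are reimbursed separately.
First $114,500 at 35.5% = $40,647.50
Next $205,000 at 31.5% = $64,575.00
Next $111,500 at 27% = $30,105.00
Remaining $249,430 at 21% = $52,380.30
Fee: $40,647.50 + $64,575.00 + $30,105.00 + $52,380.30 = $187,707.80
Referral share: 15% of $187,707.80 = $28,156.17; lead counsel retains $187,707.80 − $28,156.17 = $159,551.63.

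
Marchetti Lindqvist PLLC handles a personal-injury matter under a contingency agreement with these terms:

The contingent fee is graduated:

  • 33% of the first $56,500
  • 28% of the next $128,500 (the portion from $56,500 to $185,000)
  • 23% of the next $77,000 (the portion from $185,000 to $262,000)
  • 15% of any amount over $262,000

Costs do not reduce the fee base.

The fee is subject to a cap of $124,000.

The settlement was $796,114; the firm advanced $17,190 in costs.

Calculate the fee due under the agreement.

$124,000.00

Fee base is the gross recovery, $796,114; costs are reimbursed separately.
First $56,500 at 33% = $18,645.00
Next $128,500 at 28% = $35,980.00
Next $77,000 at 23% = $17,710.00
Remaining $534,114 at 15% = $80,117.10
Fee: $18,645.00 + $35,980.00 + $17,710.00 + $80,117.10 = $152,452.10
$152,452.10 exceeds the $124,000 cap, so the fee is capped at $124,000.00.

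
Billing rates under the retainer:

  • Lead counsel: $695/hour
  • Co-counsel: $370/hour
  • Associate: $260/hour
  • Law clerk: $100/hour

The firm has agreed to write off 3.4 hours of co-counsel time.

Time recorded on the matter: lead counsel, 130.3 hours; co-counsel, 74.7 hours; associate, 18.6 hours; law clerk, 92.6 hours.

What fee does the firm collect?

$131,035.50

Lead counsel: 130.3 × $695 = $90,558.50
Co-counsel: 74.7 × $370 = $27,639.00
Associate: 18.6 × $260 = $4,836.00
Law clerk: 92.6 × $100 = $9,260.00
Subtotal: $132,293.50
Write-off: 3.4 × $370 = $1,258.00
Total: $132,293.50 − $1,258.00 = $131,035.50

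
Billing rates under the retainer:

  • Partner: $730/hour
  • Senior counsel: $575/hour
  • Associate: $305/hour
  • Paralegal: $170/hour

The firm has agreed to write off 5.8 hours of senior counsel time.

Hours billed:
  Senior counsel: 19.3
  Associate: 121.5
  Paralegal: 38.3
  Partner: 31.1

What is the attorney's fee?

Partner: 31.1 × $730 = $22,703.00
Senior counsel: 19.3 × $575 = $11,097.50
Associate: 121.5 × $305 = $37,057.50
Paralegal: 38.3 × $170 = $6,511.00
Subtotal: $77,369.00
Write-off: 5.8 × $575 = $3,335.00
Total: $77,369.00 − $3,335.00 = $74,034.00

$74,034.00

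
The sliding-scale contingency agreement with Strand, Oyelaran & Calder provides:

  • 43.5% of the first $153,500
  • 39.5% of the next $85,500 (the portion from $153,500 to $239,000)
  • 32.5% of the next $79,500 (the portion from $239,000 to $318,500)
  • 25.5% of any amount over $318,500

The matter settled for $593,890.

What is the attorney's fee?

$196,606.95

First $153,500 at 43.5% = $66,772.50
Next $85,500 at 39.5% = $33,772.50
Next $79,500 at 32.5% = $25,837.50
Remaining $275,390 at 25.5% = $70,224.45
Fee: $66,772.50 + $33,772.50 + $25,837.50 + $70,224.45 = $196,606.95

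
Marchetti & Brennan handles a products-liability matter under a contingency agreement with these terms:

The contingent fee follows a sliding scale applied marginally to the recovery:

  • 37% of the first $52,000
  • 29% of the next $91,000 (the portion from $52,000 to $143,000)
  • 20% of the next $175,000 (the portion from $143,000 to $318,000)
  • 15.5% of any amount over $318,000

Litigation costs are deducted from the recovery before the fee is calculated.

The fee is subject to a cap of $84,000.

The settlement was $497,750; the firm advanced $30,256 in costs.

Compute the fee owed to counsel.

Fee base (net of costs): $497,750 − $30,256 = $467,494
First $52,000 at 37% = $19,240.00
Next $91,000 at 29% = $26,390.00
Next $175,000 at 20% = $35,000.00
Remaining $149,494 at 15.5% = $23,171.57
Fee: $19,240.00 + $26,390.00 + $35,000.00 + $23,171.57 = $103,801.57
$103,801.57 exceeds the $84,000 cap, so the fee is capped at $84,000.00.

$84,000.00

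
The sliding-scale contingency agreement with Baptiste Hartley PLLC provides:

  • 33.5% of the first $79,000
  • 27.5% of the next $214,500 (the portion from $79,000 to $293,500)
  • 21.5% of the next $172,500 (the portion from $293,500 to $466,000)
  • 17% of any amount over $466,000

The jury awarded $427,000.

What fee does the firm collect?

First $79,000 at 33.5% = $26,465.00
Next $214,500 at 27.5% = $58,987.50
Remaining $133,500 at 21.5% = $28,702.50
Fee: $26,465.00 + $58,987.50 + $28,702.50 = $114,155.00

$114,155.00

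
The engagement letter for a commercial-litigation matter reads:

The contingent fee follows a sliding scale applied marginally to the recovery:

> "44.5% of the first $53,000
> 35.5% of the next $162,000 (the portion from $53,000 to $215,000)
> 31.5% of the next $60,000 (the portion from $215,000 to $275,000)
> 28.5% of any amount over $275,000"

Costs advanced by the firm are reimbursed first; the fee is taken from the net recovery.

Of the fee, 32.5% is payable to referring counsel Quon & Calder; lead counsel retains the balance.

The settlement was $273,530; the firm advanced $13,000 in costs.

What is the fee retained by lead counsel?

$64,419.94

Fee base (net of costs): $273,530 − $13,000 = $260,530
First $53,000 at 44.5% = $23,585.00
Next $162,000 at 35.5% = $57,510.00
Remaining $45,530 at 31.5% = $14,341.95
Fee: $23,585.00 + $57,510.00 + $14,341.95 = $95,436.95
Referral share: 32.5% of $95,436.95 = $31,017.01; lead counsel retains $95,436.95 − $31,017.01 = $64,419.94.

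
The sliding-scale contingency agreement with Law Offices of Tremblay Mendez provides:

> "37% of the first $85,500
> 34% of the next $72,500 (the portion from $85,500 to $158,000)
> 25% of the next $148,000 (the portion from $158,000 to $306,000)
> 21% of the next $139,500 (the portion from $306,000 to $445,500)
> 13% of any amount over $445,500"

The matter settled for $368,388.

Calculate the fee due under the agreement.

$106,386.48

First $85,500 at 37% = $31,635.00
Next $72,500 at 34% = $24,650.00
Next $148,000 at 25% = $37,000.00
Remaining $62,388 at 21% = $13,101.48
Fee: $31,635.00 + $24,650.00 + $37,000.00 + $13,101.48 = $106,386.48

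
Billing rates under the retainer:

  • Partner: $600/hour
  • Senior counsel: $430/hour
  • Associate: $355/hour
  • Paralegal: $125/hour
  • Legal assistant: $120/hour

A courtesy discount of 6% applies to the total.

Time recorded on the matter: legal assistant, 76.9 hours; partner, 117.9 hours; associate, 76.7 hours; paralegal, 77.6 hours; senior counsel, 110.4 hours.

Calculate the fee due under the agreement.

Partner: 117.9 × $600 = $70,740.00
Senior counsel: 110.4 × $430 = $47,472.00
Associate: 76.7 × $355 = $27,228.50
Paralegal: 77.6 × $125 = $9,700.00
Legal assistant: 76.9 × $120 = $9,228.00
Subtotal: $164,368.50
Less 6% discount: −$9,862.11
Total: $164,368.50 − $9,862.11 = $154,506.39

$154,506.39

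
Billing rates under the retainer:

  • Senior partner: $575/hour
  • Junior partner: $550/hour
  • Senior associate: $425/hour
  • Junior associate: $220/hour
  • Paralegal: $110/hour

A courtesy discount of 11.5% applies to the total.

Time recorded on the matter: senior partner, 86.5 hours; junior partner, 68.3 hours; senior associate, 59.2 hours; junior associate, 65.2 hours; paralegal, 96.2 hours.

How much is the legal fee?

Senior partner: 86.5 × $575 = $49,737.50
Junior partner: 68.3 × $550 = $37,565.00
Senior associate: 59.2 × $425 = $25,160.00
Junior associate: 65.2 × $220 = $14,344.00
Paralegal: 96.2 × $110 = $10,582.00
Subtotal: $137,388.50
Less 11.5% discount: −$15,799.68
Total: $137,388.50 − $15,799.68 = $121,588.82

$121,588.82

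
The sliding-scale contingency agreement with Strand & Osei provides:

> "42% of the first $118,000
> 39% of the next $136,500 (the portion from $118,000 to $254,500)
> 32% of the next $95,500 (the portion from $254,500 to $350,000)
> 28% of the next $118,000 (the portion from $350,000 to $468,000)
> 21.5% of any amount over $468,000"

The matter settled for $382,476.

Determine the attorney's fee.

$142,448.28

First $118,000 at 42% = $49,560.00
Next $136,500 at 39% = $53,235.00
Next $95,500 at 32% = $30,560.00
Remaining $32,476 at 28% = $9,093.28
Fee: $49,560.00 + $53,235.00 + $30,560.00 + $9,093.28 = $142,448.28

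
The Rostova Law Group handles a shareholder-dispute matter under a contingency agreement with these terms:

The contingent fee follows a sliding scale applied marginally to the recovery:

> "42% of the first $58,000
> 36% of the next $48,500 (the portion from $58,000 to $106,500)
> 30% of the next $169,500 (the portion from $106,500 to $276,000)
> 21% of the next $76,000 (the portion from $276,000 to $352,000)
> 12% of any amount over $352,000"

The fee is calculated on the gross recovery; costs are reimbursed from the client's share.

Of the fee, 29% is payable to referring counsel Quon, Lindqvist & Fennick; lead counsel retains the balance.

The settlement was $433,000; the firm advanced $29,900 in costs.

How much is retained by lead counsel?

$84,028.50

Fee base is the gross recovery, $433,000; costs are reimbursed separately.
First $58,000 at 42% = $24,360.00
Next $48,500 at 36% = $17,460.00
Next $169,500 at 30% = $50,850.00
Next $76,000 at 21% = $15,960.00
Remaining $81,000 at 12% = $9,720.00
Fee: $24,360.00 + $17,460.00 + $50,850.00 + $15,960.00 + $9,720.00 = $118,350.00
Referral share: 29% of $118,350.00 = $34,321.50; lead counsel retains $118,350.00 − $34,321.50 = $84,028.50.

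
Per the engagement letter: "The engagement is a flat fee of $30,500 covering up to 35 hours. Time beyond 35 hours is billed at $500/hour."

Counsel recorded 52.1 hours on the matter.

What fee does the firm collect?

$39,050.00

Flat fee: $30,500.00
Excess hours: 52.1 − 35 = 17.1
Overrun: 17.1 × $500 = $8,550.00
Total: $30,500.00 + $8,550.00 = $39,050.00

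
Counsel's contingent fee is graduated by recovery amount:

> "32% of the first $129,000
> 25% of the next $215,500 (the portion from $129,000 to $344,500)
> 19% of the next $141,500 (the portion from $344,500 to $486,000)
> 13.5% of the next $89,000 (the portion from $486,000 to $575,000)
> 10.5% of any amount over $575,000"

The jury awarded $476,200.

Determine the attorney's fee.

$120,178.00

First $129,000 at 32% = $41,280.00
Next $215,500 at 25% = $53,875.00
Remaining $131,700 at 19% = $25,023.00
Fee: $41,280.00 + $53,875.00 + $25,023.00 = $120,178.00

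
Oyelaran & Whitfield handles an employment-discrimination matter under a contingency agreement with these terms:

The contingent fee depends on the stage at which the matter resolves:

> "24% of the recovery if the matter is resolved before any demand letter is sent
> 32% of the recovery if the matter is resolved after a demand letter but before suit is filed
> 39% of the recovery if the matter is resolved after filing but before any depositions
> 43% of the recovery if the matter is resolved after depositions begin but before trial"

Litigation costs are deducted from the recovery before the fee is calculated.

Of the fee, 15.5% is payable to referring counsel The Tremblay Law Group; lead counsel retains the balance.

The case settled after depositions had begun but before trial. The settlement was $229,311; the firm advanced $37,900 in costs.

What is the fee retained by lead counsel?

Fee base (net of costs): $229,311 − $37,900 = $191,411
The matter settled after depositions had begun but before trial, so the 43% rate applies.
$191,411 × 43% = $82,306.73
Referral share: 15.5% of $82,306.73 = $12,757.54; lead counsel retains $82,306.73 − $12,757.54 = $69,549.19.

$69,549.19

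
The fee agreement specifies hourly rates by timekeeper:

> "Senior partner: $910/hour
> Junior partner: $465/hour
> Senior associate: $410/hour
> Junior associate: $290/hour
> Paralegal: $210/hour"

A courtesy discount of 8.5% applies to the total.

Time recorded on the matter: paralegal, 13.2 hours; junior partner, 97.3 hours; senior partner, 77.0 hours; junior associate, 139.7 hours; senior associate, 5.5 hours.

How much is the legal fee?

Senior partner: 77.0 × $910 = $70,070.00
Junior partner: 97.3 × $465 = $45,244.50
Senior associate: 5.5 × $410 = $2,255.00
Junior associate: 139.7 × $290 = $40,513.00
Paralegal: 13.2 × $210 = $2,772.00
Subtotal: $160,854.50
Less 8.5% discount: −$13,672.63
Total: $160,854.50 − $13,672.63 = $147,181.87

$147,181.87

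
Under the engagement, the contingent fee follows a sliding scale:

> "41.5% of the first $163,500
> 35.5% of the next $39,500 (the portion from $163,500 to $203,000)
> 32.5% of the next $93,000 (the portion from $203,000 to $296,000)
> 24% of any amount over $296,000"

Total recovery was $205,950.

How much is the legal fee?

$82,833.75

First $163,500 at 41.5% = $67,852.50
Next $39,500 at 35.5% = $14,022.50
Remaining $2,950 at 32.5% = $958.75
Fee: $67,852.50 + $14,022.50 + $958.75 = $82,833.75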